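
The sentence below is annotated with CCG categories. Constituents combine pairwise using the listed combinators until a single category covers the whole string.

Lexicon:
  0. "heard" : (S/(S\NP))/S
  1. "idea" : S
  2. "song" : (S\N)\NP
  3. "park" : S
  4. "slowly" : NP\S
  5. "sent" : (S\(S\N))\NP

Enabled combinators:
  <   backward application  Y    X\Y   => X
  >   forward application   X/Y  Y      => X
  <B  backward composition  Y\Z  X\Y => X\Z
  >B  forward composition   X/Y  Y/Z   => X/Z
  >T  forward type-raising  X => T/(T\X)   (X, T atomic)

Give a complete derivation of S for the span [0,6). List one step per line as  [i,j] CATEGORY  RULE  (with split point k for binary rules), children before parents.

[0,1] (S/(S\NP))/S  lex  "heard"
[1,2] S  lex  "idea"
[0,2] S/(S\NP)  >  k=1
[2,3] (S\N)\NP  lex  "song"
[3,4] S  lex  "park"
[3,4] NP/(NP\S)  >T
[4,5] NP\S  lex  "slowly"
[3,5] NP  >  k=4
[5,6] (S\(S\N))\NP  lex  "sent"
[3,6] S\(S\N)  <  k=5
[2,6] S\NP  <B  k=3
[0,6] S  >  k=2

[0,6] S   >
  [0,2] S/(S\NP)   >
    [0,1] "heard" : (S/(S\NP))/S
    [1,2] "idea" : S
  [2,6] S\NP   <B
    [2,3] "song" : (S\N)\NP
    [3,6] S\(S\N)   <
      [3,5] NP   >
        [3,4] NP/(NP\S)   >T
          [3,4] "park" : S
        [4,5] "slowly" : NP\S
      [5,6] "sent" : (S\(S\N))\NP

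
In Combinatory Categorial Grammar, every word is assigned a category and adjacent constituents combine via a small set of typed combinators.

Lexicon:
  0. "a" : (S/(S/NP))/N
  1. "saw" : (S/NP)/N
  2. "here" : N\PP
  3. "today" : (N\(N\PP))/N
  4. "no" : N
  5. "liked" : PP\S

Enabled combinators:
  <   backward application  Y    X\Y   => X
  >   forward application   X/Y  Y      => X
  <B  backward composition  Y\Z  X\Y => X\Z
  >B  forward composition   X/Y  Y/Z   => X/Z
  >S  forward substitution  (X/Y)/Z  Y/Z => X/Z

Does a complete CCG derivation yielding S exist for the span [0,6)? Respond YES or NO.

(S/(S/NP))/N (S/NP)/N N\PP (N\(N\PP))/N N PP\S
CKY chart[0,6] = {PP}; S ∉ chart

NO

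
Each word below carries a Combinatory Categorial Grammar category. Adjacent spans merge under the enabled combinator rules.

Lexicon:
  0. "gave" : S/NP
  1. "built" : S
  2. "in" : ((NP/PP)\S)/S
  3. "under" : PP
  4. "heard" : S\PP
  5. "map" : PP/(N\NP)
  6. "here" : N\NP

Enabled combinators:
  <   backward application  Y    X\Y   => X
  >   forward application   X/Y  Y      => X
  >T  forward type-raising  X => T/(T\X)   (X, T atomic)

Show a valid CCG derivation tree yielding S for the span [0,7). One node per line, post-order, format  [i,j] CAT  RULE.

[0,7] S   >
  [0,1] "gave" : S/NP
  [1,7] NP   >
    [1,5] NP/PP   <
      [1,2] "built" : S
      [2,5] (NP/PP)\S   >
        [2,3] "in" : ((NP/PP)\S)/S
        [3,5] S   >
          [3,4] S/(S\PP)   >T
            [3,4] "under" : PP
          [4,5] "heard" : S\PP
    [5,7] PP   >
      [5,6] "map" : PP/(N\NP)
      [6,7] "here" : N\NP

[0,1] S/NP  lex  "gave"
[1,2] S  lex  "built"
[2,3] ((NP/PP)\S)/S  lex  "in"
[3,4] PP  lex  "under"
[3,4] S/(S\PP)  >T
[4,5] S\PP  lex  "heard"
[3,5] S  >  k=4
[2,5] (NP/PP)\S  >  k=3
[1,5] NP/PP  <  k=2
[5,6] PP/(N\NP)  lex  "map"
[6,7] N\NP  lex  "here"
[5,7] PP  >  k=6
[1,7] NP  >  k=5
[0,7] S  >  k=1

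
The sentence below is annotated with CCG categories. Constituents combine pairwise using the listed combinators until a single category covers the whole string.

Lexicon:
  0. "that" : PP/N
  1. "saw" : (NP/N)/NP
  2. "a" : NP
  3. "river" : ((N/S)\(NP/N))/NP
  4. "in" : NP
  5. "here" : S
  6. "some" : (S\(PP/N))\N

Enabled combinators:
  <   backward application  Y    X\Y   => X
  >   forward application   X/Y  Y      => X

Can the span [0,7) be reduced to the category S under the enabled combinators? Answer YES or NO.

YES

[0,7] S   <
  [0,1] "that" : PP/N
  [1,7] S\(PP/N)   <
    [1,6] N   >
      [1,5] N/S   <
        [1,3] NP/N   >
          [1,2] "saw" : (NP/N)/NP
          [2,3] "a" : NP
        [3,5] (N/S)\(NP/N)   >
          [3,4] "river" : ((N/S)\(NP/N))/NP
          [4,5] "in" : NP
      [5,6] "here" : S
    [6,7] "some" : (S\(PP/N))\N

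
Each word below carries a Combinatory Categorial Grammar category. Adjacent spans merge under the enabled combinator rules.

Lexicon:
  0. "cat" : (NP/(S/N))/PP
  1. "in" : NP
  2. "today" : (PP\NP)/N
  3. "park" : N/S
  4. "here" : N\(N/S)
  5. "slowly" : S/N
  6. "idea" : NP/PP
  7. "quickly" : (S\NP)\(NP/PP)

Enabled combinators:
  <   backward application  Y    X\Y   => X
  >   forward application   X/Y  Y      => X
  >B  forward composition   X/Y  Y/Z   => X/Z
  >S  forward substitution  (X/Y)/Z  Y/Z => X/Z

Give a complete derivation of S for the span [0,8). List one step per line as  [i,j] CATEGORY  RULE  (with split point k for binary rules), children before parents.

[0,1] (NP/(S/N))/PP  lex  "cat"
[1,2] NP  lex  "in"
[2,3] (PP\NP)/N  lex  "today"
[3,4] N/S  lex  "park"
[4,5] N\(N/S)  lex  "here"
[3,5] N  <  k=4
[2,5] PP\NP  >  k=3
[1,5] PP  <  k=2
[0,5] NP/(S/N)  >  k=1
[5,6] S/N  lex  "slowly"
[0,6] NP  >  k=5
[6,7] NP/PP  lex  "idea"
[7,8] (S\NP)\(NP/PP)  lex  "quickly"
[6,8] S\NP  <  k=7
[0,8] S  <  k=6

[0,8] S   <
  [0,6] NP   >
    [0,5] NP/(S/N)   >
      [0,1] "cat" : (NP/(S/N))/PP
      [1,5] PP   <
        [1,2] "in" : NP
        [2,5] PP\NP   >
          [2,3] "today" : (PP\NP)/N
          [3,5] N   <
            [3,4] "park" : N/S
            [4,5] "here" : N\(N/S)
    [5,6] "slowly" : S/N
  [6,8] S\NP   <
    [6,7] "idea" : NP/PP
    [7,8] "quickly" : (S\NP)\(NP/PP)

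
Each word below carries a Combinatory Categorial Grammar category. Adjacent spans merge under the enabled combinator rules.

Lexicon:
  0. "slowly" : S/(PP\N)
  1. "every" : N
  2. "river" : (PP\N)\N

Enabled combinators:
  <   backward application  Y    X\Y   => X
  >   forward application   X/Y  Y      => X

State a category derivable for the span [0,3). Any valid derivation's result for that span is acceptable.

S

[0,3] S   >
  [0,1] "slowly" : S/(PP\N)
  [1,3] PP\N   <
    [1,2] "every" : N
    [2,3] "river" : (PP\N)\N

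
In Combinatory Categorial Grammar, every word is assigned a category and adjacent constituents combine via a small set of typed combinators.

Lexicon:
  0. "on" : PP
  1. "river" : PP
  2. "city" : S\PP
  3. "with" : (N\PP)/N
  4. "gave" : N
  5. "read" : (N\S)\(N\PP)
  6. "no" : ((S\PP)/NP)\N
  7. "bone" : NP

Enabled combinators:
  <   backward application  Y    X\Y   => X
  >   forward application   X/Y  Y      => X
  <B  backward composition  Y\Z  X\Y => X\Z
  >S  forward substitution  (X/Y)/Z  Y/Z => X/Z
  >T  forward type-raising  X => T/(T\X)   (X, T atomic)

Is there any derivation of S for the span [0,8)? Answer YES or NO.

[0,8] S   >
  [0,1] S/(S\PP)   >T
    [0,1] "on" : PP
  [1,8] S\PP   >
    [1,7] (S\PP)/NP   <
      [1,6] N   <
        [1,3] S   >
          [1,2] S/(S\PP)   >T
            [1,2] "river" : PP
          [2,3] "city" : S\PP
        [3,6] N\S   <
          [3,5] N\PP   >
            [3,4] "with" : (N\PP)/N
            [4,5] "gave" : N
          [5,6] "read" : (N\S)\(N\PP)
      [6,7] "no" : ((S\PP)/NP)\N
    [7,8] "bone" : NP

YES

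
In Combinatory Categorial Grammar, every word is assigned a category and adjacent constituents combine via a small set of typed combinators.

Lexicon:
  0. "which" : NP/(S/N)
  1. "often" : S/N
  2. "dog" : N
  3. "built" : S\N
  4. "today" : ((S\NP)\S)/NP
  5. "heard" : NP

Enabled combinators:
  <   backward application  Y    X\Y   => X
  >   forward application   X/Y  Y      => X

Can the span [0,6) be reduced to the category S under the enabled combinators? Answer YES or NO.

[0,6] S   <
  [0,2] NP   >
    [0,1] "which" : NP/(S/N)
    [1,2] "often" : S/N
  [2,6] S\NP   <
    [2,4] S   <
      [2,3] "dog" : N
      [3,4] "built" : S\N
    [4,6] (S\NP)\S   >
      [4,5] "today" : ((S\NP)\S)/NP
      [5,6] "heard" : NP

YES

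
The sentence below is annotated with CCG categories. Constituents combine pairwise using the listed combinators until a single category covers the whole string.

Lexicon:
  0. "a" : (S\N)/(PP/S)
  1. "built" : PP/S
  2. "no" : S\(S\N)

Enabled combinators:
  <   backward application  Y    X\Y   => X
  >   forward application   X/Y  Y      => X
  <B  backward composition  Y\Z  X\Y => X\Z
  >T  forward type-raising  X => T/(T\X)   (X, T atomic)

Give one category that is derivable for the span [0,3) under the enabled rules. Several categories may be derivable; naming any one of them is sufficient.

[0,3] S   <
  [0,2] S\N   >
    [0,1] "a" : (S\N)/(PP/S)
    [1,2] "built" : PP/S
  [2,3] "no" : S\(S\N)

S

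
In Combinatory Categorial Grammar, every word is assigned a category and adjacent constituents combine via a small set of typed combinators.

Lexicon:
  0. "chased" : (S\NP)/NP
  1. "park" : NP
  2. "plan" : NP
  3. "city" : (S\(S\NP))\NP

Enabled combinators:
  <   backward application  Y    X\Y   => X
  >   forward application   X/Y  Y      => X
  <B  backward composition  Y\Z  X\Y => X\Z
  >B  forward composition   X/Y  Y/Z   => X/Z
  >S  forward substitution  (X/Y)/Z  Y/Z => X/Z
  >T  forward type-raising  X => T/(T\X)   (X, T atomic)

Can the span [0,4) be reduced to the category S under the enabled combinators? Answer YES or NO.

YES

[0,4] S   <
  [0,2] S\NP   >
    [0,1] "chased" : (S\NP)/NP
    [1,2] "park" : NP
  [2,4] S\(S\NP)   <
    [2,3] "plan" : NP
    [3,4] "city" : (S\(S\NP))\NP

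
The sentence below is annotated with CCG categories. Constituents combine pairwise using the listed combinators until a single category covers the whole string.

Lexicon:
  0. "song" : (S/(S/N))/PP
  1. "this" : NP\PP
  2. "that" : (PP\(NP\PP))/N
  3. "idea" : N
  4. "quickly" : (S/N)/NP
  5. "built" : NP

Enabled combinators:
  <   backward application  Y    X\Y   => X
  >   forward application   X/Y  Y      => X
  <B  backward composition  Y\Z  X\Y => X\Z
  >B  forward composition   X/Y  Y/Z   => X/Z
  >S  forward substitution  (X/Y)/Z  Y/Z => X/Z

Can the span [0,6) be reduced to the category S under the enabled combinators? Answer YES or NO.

[0,6] S   >
  [0,4] S/(S/N)   >
    [0,1] "song" : (S/(S/N))/PP
    [1,4] PP   <
      [1,2] "this" : NP\PP
      [2,4] PP\(NP\PP)   >
        [2,3] "that" : (PP\(NP\PP))/N
        [3,4] "idea" : N
  [4,6] S/N   >
    [4,5] "quickly" : (S/N)/NP
    [5,6] "built" : NP

YES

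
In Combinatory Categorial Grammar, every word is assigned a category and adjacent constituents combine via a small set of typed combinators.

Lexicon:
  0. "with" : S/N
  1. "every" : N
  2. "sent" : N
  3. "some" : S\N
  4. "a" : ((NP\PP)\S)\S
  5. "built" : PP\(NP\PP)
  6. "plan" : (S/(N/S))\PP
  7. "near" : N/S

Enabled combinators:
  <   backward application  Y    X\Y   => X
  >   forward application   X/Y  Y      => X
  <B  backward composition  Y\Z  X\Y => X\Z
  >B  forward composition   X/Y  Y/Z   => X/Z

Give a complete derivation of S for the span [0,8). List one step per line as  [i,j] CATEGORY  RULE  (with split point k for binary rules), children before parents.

[0,1] S/N  lex  "with"
[1,2] N  lex  "every"
[0,2] S  >  k=1
[2,3] N  lex  "sent"
[3,4] S\N  lex  "some"
[2,4] S  <  k=3
[4,5] ((NP\PP)\S)\S  lex  "a"
[2,5] (NP\PP)\S  <  k=4
[0,5] NP\PP  <  k=2
[5,6] PP\(NP\PP)  lex  "built"
[0,6] PP  <  k=5
[6,7] (S/(N/S))\PP  lex  "plan"
[0,7] S/(N/S)  <  k=6
[7,8] N/S  lex  "near"
[0,8] S  >  k=7

[0,8] S   >
  [0,7] S/(N/S)   <
    [0,6] PP   <
      [0,5] NP\PP   <
        [0,2] S   >
          [0,1] "with" : S/N
          [1,2] "every" : N
        [2,5] (NP\PP)\S   <
          [2,4] S   <
            [2,3] "sent" : N
            [3,4] "some" : S\N
          [4,5] "a" : ((NP\PP)\S)\S
      [5,6] "built" : PP\(NP\PP)
    [6,7] "plan" : (S/(N/S))\PP
  [7,8] "near" : N/S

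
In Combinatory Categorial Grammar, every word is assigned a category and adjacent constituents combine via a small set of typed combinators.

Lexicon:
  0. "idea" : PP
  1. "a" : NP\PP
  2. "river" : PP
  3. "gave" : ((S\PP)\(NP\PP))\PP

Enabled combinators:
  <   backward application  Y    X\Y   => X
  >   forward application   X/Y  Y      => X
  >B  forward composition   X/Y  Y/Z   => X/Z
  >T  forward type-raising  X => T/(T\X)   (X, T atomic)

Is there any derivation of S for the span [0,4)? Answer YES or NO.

YES

[0,4] S   >
  [0,1] S/(S\PP)   >T
    [0,1] "idea" : PP
  [1,4] S\PP   <
    [1,2] "a" : NP\PP
    [2,4] (S\PP)\(NP\PP)   <
      [2,3] "river" : PP
      [3,4] "gave" : ((S\PP)\(NP\PP))\PP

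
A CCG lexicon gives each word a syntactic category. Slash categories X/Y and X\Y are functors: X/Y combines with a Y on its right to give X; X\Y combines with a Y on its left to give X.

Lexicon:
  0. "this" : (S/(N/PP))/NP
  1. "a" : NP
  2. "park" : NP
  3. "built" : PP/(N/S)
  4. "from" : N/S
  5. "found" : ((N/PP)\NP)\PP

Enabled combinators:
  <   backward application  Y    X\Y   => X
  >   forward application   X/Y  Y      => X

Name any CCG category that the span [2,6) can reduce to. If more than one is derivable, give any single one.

[0,6] S   >
  [0,2] S/(N/PP)   >
    [0,1] "this" : (S/(N/PP))/NP
    [1,2] "a" : NP
  [2,6] N/PP   <
    [2,3] "park" : NP
    [3,6] (N/PP)\NP   <
      [3,5] PP   >
        [3,4] "built" : PP/(N/S)
        [4,5] "from" : N/S
      [5,6] "found" : ((N/PP)\NP)\PP

N/PP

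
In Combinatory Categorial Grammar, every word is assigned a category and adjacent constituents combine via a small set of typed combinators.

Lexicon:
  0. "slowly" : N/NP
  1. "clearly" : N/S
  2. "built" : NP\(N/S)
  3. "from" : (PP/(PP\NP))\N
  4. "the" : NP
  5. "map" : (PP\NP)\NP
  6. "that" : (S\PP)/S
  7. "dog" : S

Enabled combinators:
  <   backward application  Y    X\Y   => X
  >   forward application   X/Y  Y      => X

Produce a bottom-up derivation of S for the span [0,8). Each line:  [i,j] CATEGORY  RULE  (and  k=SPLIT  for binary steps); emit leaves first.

[0,1] N/NP  lex  "slowly"
[1,2] N/S  lex  "clearly"
[2,3] NP\(N/S)  lex  "built"
[1,3] NP  <  k=2
[0,3] N  >  k=1
[3,4] (PP/(PP\NP))\N  lex  "from"
[0,4] PP/(PP\NP)  <  k=3
[4,5] NP  lex  "the"
[5,6] (PP\NP)\NP  lex  "map"
[4,6] PP\NP  <  k=5
[0,6] PP  >  k=4
[6,7] (S\PP)/S  lex  "that"
[7,8] S  lex  "dog"
[6,8] S\PP  >  k=7
[0,8] S  <  k=6

[0,8] S   <
  [0,6] PP   >
    [0,4] PP/(PP\NP)   <
      [0,3] N   >
        [0,1] "slowly" : N/NP
        [1,3] NP   <
          [1,2] "clearly" : N/S
          [2,3] "built" : NP\(N/S)
      [3,4] "from" : (PP/(PP\NP))\N
    [4,6] PP\NP   <
      [4,5] "the" : NP
      [5,6] "map" : (PP\NP)\NP
  [6,8] S\PP   >
    [6,7] "that" : (S\PP)/S
    [7,8] "dog" : S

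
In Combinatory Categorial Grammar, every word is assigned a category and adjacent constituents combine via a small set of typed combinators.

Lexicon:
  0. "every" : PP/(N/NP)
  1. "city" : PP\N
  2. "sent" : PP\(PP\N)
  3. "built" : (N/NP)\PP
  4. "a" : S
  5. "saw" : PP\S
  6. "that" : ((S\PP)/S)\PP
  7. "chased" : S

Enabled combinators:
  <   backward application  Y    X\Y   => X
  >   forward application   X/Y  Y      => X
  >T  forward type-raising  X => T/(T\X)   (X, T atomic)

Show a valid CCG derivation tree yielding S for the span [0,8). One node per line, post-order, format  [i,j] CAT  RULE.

[0,8] S   <
  [0,4] PP   >
    [0,1] "every" : PP/(N/NP)
    [1,4] N/NP   <
      [1,3] PP   <
        [1,2] "city" : PP\N
        [2,3] "sent" : PP\(PP\N)
      [3,4] "built" : (N/NP)\PP
  [4,8] S\PP   >
    [4,7] (S\PP)/S   <
      [4,6] PP   >
        [4,5] PP/(PP\S)   >T
          [4,5] "a" : S
        [5,6] "saw" : PP\S
      [6,7] "that" : ((S\PP)/S)\PP
    [7,8] "chased" : S

[0,1] PP/(N/NP)  lex  "every"
[1,2] PP\N  lex  "city"
[2,3] PP\(PP\N)  lex  "sent"
[1,3] PP  <  k=2
[3,4] (N/NP)\PP  lex  "built"
[1,4] N/NP  <  k=3
[0,4] PP  >  k=1
[4,5] S  lex  "a"
[4,5] PP/(PP\S)  >T
[5,6] PP\S  lex  "saw"
[4,6] PP  >  k=5
[6,7] ((S\PP)/S)\PP  lex  "that"
[4,7] (S\PP)/S  <  k=6
[7,8] S  lex  "chased"
[4,8] S\PP  >  k=7
[0,8] S  <  k=4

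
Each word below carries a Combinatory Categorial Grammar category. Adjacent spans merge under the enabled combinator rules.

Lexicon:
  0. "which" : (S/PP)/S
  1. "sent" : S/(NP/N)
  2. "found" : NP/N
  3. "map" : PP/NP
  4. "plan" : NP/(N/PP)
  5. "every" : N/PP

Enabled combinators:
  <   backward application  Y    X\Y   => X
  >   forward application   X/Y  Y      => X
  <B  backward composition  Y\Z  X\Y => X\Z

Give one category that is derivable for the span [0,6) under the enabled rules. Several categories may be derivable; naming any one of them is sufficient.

S

[0,6] S   >
  [0,3] S/PP   >
    [0,1] "which" : (S/PP)/S
    [1,3] S   >
      [1,2] "sent" : S/(NP/N)
      [2,3] "found" : NP/N
  [3,6] PP   >
    [3,4] "map" : PP/NP
    [4,6] NP   >
      [4,5] "plan" : NP/(N/PP)
      [5,6] "every" : N/PP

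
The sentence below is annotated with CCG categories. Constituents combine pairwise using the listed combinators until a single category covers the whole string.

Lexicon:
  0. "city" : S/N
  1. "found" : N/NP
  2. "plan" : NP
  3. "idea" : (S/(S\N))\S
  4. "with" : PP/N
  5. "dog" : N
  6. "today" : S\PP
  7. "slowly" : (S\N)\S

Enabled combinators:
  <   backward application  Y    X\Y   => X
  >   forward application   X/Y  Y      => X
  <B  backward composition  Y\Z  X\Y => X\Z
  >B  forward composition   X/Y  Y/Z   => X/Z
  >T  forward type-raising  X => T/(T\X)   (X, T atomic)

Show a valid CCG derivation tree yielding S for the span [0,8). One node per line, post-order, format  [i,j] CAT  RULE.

[0,8] S   >
  [0,4] S/(S\N)   <
    [0,3] S   >
      [0,1] "city" : S/N
      [1,3] N   >
        [1,2] "found" : N/NP
        [2,3] "plan" : NP
    [3,4] "idea" : (S/(S\N))\S
  [4,8] S\N   <
    [4,7] S   <
      [4,6] PP   >
        [4,5] "with" : PP/N
        [5,6] "dog" : N
      [6,7] "today" : S\PP
    [7,8] "slowly" : (S\N)\S

[0,1] S/N  lex  "city"
[1,2] N/NP  lex  "found"
[2,3] NP  lex  "plan"
[1,3] N  >  k=2
[0,3] S  >  k=1
[3,4] (S/(S\N))\S  lex  "idea"
[0,4] S/(S\N)  <  k=3
[4,5] PP/N  lex  "with"
[5,6] N  lex  "dog"
[4,6] PP  >  k=5
[6,7] S\PP  lex  "today"
[4,7] S  <  k=6
[7,8] (S\N)\S  lex  "slowly"
[4,8] S\N  <  k=7
[0,8] S  >  k=4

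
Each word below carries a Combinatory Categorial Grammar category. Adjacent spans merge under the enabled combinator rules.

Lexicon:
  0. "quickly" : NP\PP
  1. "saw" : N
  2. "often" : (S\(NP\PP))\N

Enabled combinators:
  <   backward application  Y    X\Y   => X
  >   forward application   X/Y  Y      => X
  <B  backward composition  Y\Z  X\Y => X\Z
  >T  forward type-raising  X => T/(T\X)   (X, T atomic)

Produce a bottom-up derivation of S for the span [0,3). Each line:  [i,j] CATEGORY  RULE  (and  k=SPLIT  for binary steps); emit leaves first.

[0,1] NP\PP  lex  "quickly"
[1,2] N  lex  "saw"
[2,3] (S\(NP\PP))\N  lex  "often"
[1,3] S\(NP\PP)  <  k=2
[0,3] S  <  k=1

[0,3] S   <
  [0,1] "quickly" : NP\PP
  [1,3] S\(NP\PP)   <
    [1,2] "saw" : N
    [2,3] "often" : (S\(NP\PP))\N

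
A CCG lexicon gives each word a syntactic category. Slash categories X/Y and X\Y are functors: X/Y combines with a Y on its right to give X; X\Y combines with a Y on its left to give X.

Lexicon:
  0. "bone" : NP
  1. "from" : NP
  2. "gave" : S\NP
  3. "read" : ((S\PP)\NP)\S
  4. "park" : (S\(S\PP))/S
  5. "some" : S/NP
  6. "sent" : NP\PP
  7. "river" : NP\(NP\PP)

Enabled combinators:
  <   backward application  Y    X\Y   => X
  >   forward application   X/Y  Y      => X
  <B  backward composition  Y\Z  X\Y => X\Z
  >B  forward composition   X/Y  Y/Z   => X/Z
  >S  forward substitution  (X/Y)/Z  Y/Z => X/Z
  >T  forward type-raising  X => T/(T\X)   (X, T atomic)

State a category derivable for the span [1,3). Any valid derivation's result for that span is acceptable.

[0,8] S   <
  [0,4] S\PP   <
    [0,1] "bone" : NP
    [1,4] (S\PP)\NP   <
      [1,3] S   <
        [1,2] "from" : NP
        [2,3] "gave" : S\NP
      [3,4] "read" : ((S\PP)\NP)\S
  [4,8] S\(S\PP)   >
    [4,5] "park" : (S\(S\PP))/S
    [5,8] S   >
      [5,6] "some" : S/NP
      [6,8] NP   <
        [6,7] "sent" : NP\PP
        [7,8] "river" : NP\(NP\PP)

S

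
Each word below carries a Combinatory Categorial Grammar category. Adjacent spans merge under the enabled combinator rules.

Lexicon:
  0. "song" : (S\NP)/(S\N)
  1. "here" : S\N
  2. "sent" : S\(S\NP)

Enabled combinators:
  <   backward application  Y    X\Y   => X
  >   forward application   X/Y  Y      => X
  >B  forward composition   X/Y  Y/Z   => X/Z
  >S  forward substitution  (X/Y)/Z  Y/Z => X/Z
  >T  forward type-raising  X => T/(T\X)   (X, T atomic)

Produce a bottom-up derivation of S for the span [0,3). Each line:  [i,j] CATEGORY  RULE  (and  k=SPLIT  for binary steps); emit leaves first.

[0,1] (S\NP)/(S\N)  lex  "song"
[1,2] S\N  lex  "here"
[0,2] S\NP  >  k=1
[2,3] S\(S\NP)  lex  "sent"
[0,3] S  <  k=2

[0,3] S   <
  [0,2] S\NP   >
    [0,1] "song" : (S\NP)/(S\N)
    [1,2] "here" : S\N
  [2,3] "sent" : S\(S\NP)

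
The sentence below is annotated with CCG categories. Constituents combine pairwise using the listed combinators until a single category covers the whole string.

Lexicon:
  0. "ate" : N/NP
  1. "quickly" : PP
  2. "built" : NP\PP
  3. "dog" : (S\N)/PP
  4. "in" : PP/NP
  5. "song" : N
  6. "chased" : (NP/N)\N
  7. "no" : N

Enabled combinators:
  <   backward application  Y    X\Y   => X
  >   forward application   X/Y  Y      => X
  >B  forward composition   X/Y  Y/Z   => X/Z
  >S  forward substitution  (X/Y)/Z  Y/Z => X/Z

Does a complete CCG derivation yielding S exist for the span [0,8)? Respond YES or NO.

YES

[0,8] S   <
  [0,3] N   >
    [0,1] "ate" : N/NP
    [1,3] NP   <
      [1,2] "quickly" : PP
      [2,3] "built" : NP\PP
  [3,8] S\N   >
    [3,4] "dog" : (S\N)/PP
    [4,8] PP   >
      [4,5] "in" : PP/NP
      [5,8] NP   >
        [5,7] NP/N   <
          [5,6] "song" : N
          [6,7] "chased" : (NP/N)\N
        [7,8] "no" : N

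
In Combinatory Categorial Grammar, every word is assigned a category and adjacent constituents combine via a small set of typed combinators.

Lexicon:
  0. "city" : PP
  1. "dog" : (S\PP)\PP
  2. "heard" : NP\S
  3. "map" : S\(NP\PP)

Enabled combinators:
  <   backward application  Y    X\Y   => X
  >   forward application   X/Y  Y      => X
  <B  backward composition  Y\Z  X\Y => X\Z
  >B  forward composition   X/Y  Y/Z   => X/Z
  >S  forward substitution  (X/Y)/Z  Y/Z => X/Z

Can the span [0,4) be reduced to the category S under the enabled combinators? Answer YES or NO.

YES

[0,4] S   <
  [0,3] NP\PP   <B
    [0,2] S\PP   <
      [0,1] "city" : PP
      [1,2] "dog" : (S\PP)\PP
    [2,3] "heard" : NP\S
  [3,4] "map" : S\(NP\PP)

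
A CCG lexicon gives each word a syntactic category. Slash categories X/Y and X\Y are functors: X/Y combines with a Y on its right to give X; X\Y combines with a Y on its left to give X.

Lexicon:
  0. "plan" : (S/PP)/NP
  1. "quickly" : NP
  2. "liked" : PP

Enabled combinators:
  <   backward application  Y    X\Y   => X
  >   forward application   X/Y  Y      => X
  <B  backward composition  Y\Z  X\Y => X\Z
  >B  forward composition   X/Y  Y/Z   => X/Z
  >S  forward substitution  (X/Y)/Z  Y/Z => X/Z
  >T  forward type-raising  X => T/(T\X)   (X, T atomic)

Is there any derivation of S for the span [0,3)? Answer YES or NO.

YES

[0,3] S   >
  [0,2] S/PP   >
    [0,1] "plan" : (S/PP)/NP
    [1,2] "quickly" : NP
  [2,3] "liked" : PP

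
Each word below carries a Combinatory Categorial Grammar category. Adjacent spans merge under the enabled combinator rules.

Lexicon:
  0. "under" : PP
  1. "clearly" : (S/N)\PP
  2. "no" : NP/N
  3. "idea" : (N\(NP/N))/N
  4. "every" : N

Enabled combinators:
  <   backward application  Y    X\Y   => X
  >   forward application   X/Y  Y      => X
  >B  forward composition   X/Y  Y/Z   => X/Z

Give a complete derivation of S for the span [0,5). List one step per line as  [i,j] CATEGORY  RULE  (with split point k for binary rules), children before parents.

[0,1] PP  lex  "under"
[1,2] (S/N)\PP  lex  "clearly"
[0,2] S/N  <  k=1
[2,3] NP/N  lex  "no"
[3,4] (N\(NP/N))/N  lex  "idea"
[4,5] N  lex  "every"
[3,5] N\(NP/N)  >  k=4
[2,5] N  <  k=3
[0,5] S  >  k=2

[0,5] S   >
  [0,2] S/N   <
    [0,1] "under" : PP
    [1,2] "clearly" : (S/N)\PP
  [2,5] N   <
    [2,3] "no" : NP/N
    [3,5] N\(NP/N)   >
      [3,4] "idea" : (N\(NP/N))/N
      [4,5] "every" : N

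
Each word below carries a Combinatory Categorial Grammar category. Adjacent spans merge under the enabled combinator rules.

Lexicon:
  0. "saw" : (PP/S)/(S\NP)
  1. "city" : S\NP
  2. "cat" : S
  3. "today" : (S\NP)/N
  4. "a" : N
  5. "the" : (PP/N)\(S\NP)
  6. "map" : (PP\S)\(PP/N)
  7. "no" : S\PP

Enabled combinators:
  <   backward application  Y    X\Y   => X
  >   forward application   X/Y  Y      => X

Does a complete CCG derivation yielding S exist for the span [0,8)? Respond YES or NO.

(PP/S)/(S\NP) S\NP S (S\NP)/N N (PP/N)\(S\NP) (PP\S)\(PP/N) S\PP
CKY chart[0,8] = {PP}; S ∉ chart

NO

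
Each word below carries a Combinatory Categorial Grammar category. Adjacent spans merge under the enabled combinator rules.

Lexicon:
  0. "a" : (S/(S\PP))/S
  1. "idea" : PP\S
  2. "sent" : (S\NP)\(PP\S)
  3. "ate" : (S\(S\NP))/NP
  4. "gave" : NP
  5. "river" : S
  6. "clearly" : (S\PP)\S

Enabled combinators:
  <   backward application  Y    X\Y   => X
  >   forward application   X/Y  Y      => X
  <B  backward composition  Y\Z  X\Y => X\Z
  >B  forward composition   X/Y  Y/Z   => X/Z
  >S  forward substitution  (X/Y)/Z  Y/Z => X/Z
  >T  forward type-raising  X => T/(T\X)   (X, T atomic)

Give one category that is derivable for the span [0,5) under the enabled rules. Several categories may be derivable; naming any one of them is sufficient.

[0,7] S   >
  [0,5] S/(S\PP)   >
    [0,1] "a" : (S/(S\PP))/S
    [1,5] S   <
      [1,3] S\NP   <
        [1,2] "idea" : PP\S
        [2,3] "sent" : (S\NP)\(PP\S)
      [3,5] S\(S\NP)   >
        [3,4] "ate" : (S\(S\NP))/NP
        [4,5] "gave" : NP
  [5,7] S\PP   <
    [5,6] "river" : S
    [6,7] "clearly" : (S\PP)\S

S/(S\PP)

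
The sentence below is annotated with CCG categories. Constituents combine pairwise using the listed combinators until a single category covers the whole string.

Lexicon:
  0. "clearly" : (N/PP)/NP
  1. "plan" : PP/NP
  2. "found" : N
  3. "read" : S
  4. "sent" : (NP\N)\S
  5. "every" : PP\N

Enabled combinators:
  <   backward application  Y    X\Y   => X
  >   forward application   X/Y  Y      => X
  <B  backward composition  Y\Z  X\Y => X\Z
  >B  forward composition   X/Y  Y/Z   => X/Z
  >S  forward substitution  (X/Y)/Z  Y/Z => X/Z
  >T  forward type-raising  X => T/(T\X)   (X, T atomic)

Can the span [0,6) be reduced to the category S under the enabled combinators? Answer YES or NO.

(N/PP)/NP PP/NP N S (NP\N)\S PP\N
CKY chart[0,6] = {N/(N\PP), NP/(NP\PP), PP, PP/(PP\PP), S/(S\PP)}; S ∉ chart

NO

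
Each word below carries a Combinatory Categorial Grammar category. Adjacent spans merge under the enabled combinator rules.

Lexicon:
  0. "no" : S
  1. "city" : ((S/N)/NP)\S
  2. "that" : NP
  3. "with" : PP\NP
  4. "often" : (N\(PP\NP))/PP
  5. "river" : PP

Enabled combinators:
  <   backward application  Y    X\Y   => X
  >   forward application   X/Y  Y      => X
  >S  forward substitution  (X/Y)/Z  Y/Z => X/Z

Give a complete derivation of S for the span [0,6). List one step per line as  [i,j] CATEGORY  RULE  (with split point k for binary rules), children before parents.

[0,1] S  lex  "no"
[1,2] ((S/N)/NP)\S  lex  "city"
[0,2] (S/N)/NP  <  k=1
[2,3] NP  lex  "that"
[0,3] S/N  >  k=2
[3,4] PP\NP  lex  "with"
[4,5] (N\(PP\NP))/PP  lex  "often"
[5,6] PP  lex  "river"
[4,6] N\(PP\NP)  >  k=5
[3,6] N  <  k=4
[0,6] S  >  k=3

[0,6] S   >
  [0,3] S/N   >
    [0,2] (S/N)/NP   <
      [0,1] "no" : S
      [1,2] "city" : ((S/N)/NP)\S
    [2,3] "that" : NP
  [3,6] N   <
    [3,4] "with" : PP\NP
    [4,6] N\(PP\NP)   >
      [4,5] "often" : (N\(PP\NP))/PP
      [5,6] "river" : PP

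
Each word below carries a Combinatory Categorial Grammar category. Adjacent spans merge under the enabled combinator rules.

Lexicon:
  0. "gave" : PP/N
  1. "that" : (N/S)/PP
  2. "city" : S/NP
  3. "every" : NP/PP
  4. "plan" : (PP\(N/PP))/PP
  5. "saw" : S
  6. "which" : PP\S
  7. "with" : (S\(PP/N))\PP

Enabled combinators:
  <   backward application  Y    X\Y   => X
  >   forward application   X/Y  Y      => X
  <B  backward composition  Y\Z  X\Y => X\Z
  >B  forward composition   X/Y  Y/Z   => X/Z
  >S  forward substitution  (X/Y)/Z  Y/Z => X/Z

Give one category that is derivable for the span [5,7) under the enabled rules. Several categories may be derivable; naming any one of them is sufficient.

[0,8] S   <
  [0,1] "gave" : PP/N
  [1,8] S\(PP/N)   <
    [1,7] PP   <
      [1,4] N/PP   >S
        [1,2] "that" : (N/S)/PP
        [2,4] S/PP   >B
          [2,3] "city" : S/NP
          [3,4] "every" : NP/PP
      [4,7] PP\(N/PP)   >
        [4,5] "plan" : (PP\(N/PP))/PP
        [5,7] PP   <
          [5,6] "saw" : S
          [6,7] "which" : PP\S
    [7,8] "with" : (S\(PP/N))\PP

PP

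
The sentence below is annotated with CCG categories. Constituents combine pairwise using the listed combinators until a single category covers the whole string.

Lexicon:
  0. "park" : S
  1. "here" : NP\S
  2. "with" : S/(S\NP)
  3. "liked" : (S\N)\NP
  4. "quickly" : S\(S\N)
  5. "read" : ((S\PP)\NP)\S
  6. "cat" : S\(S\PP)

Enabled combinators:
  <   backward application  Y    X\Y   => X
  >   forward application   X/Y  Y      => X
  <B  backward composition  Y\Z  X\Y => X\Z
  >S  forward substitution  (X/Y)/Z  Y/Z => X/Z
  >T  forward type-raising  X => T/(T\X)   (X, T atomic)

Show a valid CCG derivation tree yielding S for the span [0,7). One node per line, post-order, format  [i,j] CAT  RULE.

[0,7] S   <
  [0,6] S\PP   <
    [0,2] NP   <
      [0,1] "park" : S
      [1,2] "here" : NP\S
    [2,6] (S\PP)\NP   <
      [2,5] S   >
        [2,3] "with" : S/(S\NP)
        [3,5] S\NP   <B
          [3,4] "liked" : (S\N)\NP
          [4,5] "quickly" : S\(S\N)
      [5,6] "read" : ((S\PP)\NP)\S
  [6,7] "cat" : S\(S\PP)

[0,1] S  lex  "park"
[1,2] NP\S  lex  "here"
[0,2] NP  <  k=1
[2,3] S/(S\NP)  lex  "with"
[3,4] (S\N)\NP  lex  "liked"
[4,5] S\(S\N)  lex  "quickly"
[3,5] S\NP  <B  k=4
[2,5] S  >  k=3
[5,6] ((S\PP)\NP)\S  lex  "read"
[2,6] (S\PP)\NP  <  k=5
[0,6] S\PP  <  k=2
[6,7] S\(S\PP)  lex  "cat"
[0,7] S  <  k=6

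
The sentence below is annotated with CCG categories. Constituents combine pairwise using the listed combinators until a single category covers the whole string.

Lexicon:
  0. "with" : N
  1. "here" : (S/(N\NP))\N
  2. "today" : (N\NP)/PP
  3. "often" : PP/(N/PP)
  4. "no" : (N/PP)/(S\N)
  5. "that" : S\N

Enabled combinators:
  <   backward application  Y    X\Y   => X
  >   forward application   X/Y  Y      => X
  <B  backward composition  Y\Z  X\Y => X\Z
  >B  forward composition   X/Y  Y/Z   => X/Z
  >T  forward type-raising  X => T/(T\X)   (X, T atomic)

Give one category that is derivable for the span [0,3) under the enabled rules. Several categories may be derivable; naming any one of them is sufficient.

S/PP

[0,6] S   >
  [0,3] S/PP   >B
    [0,2] S/(N\NP)   <
      [0,1] "with" : N
      [1,2] "here" : (S/(N\NP))\N
    [2,3] "today" : (N\NP)/PP
  [3,6] PP   >
    [3,4] "often" : PP/(N/PP)
    [4,6] N/PP   >
      [4,5] "no" : (N/PP)/(S\N)
      [5,6] "that" : S\N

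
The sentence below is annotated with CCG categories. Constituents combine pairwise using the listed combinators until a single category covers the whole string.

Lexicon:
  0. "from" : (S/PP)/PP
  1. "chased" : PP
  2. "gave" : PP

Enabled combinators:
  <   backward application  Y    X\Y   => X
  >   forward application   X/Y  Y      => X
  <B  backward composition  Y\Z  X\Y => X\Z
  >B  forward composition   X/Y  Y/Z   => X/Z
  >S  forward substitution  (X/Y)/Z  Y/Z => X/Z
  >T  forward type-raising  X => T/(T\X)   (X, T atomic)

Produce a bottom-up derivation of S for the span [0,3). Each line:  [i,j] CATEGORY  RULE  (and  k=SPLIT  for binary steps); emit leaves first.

[0,1] (S/PP)/PP  lex  "from"
[1,2] PP  lex  "chased"
[0,2] S/PP  >  k=1
[2,3] PP  lex  "gave"
[0,3] S  >  k=2

[0,3] S   >
  [0,2] S/PP   >
    [0,1] "from" : (S/PP)/PP
    [1,2] "chased" : PP
  [2,3] "gave" : PP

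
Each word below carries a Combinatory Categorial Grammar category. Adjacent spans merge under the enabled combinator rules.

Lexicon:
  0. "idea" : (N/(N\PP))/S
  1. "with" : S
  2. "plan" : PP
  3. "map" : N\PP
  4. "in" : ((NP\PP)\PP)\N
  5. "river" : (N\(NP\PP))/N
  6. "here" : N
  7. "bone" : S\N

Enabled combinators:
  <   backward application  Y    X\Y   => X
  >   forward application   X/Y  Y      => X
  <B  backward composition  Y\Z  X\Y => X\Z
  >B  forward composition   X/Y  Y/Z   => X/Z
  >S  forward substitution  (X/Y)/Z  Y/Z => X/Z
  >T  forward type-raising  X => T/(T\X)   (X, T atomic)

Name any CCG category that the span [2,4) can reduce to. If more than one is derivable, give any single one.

[0,8] S   <
  [0,7] N   >
    [0,2] N/(N\PP)   >
      [0,1] "idea" : (N/(N\PP))/S
      [1,2] "with" : S
    [2,7] N\PP   <B
      [2,5] (NP\PP)\PP   <
        [2,4] N   <
          [2,3] "plan" : PP
          [3,4] "map" : N\PP
        [4,5] "in" : ((NP\PP)\PP)\N
      [5,7] N\(NP\PP)   >
        [5,6] "river" : (N\(NP\PP))/N
        [6,7] "here" : N
  [7,8] "bone" : S\N

N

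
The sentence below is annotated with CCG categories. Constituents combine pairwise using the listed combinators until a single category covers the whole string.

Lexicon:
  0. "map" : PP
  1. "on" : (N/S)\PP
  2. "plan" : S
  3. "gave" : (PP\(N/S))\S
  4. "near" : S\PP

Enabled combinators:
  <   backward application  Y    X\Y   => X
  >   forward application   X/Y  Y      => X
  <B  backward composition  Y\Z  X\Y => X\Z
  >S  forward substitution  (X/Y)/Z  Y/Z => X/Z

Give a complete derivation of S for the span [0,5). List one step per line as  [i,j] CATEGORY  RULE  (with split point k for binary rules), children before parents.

[0,1] PP  lex  "map"
[1,2] (N/S)\PP  lex  "on"
[0,2] N/S  <  k=1
[2,3] S  lex  "plan"
[3,4] (PP\(N/S))\S  lex  "gave"
[2,4] PP\(N/S)  <  k=3
[0,4] PP  <  k=2
[4,5] S\PP  lex  "near"
[0,5] S  <  k=4

[0,5] S   <
  [0,4] PP   <
    [0,2] N/S   <
      [0,1] "map" : PP
      [1,2] "on" : (N/S)\PP
    [2,4] PP\(N/S)   <
      [2,3] "plan" : S
      [3,4] "gave" : (PP\(N/S))\S
  [4,5] "near" : S\PP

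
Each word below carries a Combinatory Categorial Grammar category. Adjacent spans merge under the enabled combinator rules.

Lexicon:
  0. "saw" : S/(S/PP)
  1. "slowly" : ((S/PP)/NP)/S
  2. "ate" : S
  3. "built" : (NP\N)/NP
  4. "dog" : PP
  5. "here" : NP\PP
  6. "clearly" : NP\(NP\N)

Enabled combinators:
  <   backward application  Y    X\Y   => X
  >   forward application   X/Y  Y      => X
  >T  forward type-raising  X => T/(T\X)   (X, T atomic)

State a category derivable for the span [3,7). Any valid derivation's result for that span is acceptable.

[0,7] S   >
  [0,1] "saw" : S/(S/PP)
  [1,7] S/PP   >
    [1,3] (S/PP)/NP   >
      [1,2] "slowly" : ((S/PP)/NP)/S
      [2,3] "ate" : S
    [3,7] NP   <
      [3,6] NP\N   >
        [3,4] "built" : (NP\N)/NP
        [4,6] NP   <
          [4,5] "dog" : PP
          [5,6] "here" : NP\PP
      [6,7] "clearly" : NP\(NP\N)

NP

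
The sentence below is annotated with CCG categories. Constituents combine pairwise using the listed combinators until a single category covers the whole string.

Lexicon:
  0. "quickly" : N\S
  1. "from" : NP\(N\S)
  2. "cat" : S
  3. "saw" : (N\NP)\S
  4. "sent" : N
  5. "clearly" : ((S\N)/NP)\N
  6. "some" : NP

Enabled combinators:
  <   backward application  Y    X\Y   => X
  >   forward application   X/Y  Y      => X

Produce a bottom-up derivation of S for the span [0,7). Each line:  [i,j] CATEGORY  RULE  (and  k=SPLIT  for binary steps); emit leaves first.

[0,1] N\S  lex  "quickly"
[1,2] NP\(N\S)  lex  "from"
[0,2] NP  <  k=1
[2,3] S  lex  "cat"
[3,4] (N\NP)\S  lex  "saw"
[2,4] N\NP  <  k=3
[0,4] N  <  k=2
[4,5] N  lex  "sent"
[5,6] ((S\N)/NP)\N  lex  "clearly"
[4,6] (S\N)/NP  <  k=5
[6,7] NP  lex  "some"
[4,7] S\N  >  k=6
[0,7] S  <  k=4

[0,7] S   <
  [0,4] N   <
    [0,2] NP   <
      [0,1] "quickly" : N\S
      [1,2] "from" : NP\(N\S)
    [2,4] N\NP   <
      [2,3] "cat" : S
      [3,4] "saw" : (N\NP)\S
  [4,7] S\N   >
    [4,6] (S\N)/NP   <
      [4,5] "sent" : N
      [5,6] "clearly" : ((S\N)/NP)\N
    [6,7] "some" : NP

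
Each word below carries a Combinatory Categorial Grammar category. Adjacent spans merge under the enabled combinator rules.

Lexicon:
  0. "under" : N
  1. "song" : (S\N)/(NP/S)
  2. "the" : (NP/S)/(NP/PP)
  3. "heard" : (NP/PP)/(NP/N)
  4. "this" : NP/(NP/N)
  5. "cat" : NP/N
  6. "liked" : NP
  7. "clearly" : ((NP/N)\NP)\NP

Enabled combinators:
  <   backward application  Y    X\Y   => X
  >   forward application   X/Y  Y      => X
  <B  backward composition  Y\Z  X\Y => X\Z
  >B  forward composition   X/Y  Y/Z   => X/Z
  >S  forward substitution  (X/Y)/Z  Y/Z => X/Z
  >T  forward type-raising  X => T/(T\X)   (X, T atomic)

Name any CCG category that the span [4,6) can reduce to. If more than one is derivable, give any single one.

[0,8] S   >
  [0,1] S/(S\N)   >T
    [0,1] "under" : N
  [1,8] S\N   >
    [1,2] "song" : (S\N)/(NP/S)
    [2,8] NP/S   >
      [2,3] "the" : (NP/S)/(NP/PP)
      [3,8] NP/PP   >
        [3,4] "heard" : (NP/PP)/(NP/N)
        [4,8] NP/N   <
          [4,6] NP   >
            [4,5] "this" : NP/(NP/N)
            [5,6] "cat" : NP/N
          [6,8] (NP/N)\NP   <
            [6,7] "liked" : NP
            [7,8] "clearly" : ((NP/N)\NP)\NP

NP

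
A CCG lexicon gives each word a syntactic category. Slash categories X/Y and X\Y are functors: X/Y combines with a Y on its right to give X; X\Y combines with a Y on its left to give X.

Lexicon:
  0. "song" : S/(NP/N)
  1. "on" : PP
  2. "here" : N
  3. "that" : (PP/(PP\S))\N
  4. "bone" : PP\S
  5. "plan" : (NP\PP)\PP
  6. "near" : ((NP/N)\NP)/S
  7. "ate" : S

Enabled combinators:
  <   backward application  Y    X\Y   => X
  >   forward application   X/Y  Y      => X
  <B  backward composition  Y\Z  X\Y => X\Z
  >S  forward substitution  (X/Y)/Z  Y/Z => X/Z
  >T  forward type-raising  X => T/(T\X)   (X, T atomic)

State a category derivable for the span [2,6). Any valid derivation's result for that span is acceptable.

NP\PP

[0,8] S   >
  [0,1] "song" : S/(NP/N)
  [1,8] NP/N   <
    [1,6] NP   >
      [1,2] NP/(NP\PP)   >T
        [1,2] "on" : PP
      [2,6] NP\PP   <
        [2,5] PP   >
          [2,4] PP/(PP\S)   <
            [2,3] "here" : N
            [3,4] "that" : (PP/(PP\S))\N
          [4,5] "bone" : PP\S
        [5,6] "plan" : (NP\PP)\PP
    [6,8] (NP/N)\NP   >
      [6,7] "near" : ((NP/N)\NP)/S
      [7,8] "ate" : S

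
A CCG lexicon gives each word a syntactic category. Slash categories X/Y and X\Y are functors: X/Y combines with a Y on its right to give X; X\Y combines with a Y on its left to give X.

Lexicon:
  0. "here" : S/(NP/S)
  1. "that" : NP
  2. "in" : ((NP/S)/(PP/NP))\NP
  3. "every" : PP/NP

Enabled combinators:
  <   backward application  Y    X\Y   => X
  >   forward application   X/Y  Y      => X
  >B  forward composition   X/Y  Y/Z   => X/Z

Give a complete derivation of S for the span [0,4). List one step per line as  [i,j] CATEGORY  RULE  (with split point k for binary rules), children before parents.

[0,4] S   >
  [0,1] "here" : S/(NP/S)
  [1,4] NP/S   >
    [1,3] (NP/S)/(PP/NP)   <
      [1,2] "that" : NP
      [2,3] "in" : ((NP/S)/(PP/NP))\NP
    [3,4] "every" : PP/NP

[0,1] S/(NP/S)  lex  "here"
[1,2] NP  lex  "that"
[2,3] ((NP/S)/(PP/NP))\NP  lex  "in"
[1,3] (NP/S)/(PP/NP)  <  k=2
[3,4] PP/NP  lex  "every"
[1,4] NP/S  >  k=3
[0,4] S  >  k=1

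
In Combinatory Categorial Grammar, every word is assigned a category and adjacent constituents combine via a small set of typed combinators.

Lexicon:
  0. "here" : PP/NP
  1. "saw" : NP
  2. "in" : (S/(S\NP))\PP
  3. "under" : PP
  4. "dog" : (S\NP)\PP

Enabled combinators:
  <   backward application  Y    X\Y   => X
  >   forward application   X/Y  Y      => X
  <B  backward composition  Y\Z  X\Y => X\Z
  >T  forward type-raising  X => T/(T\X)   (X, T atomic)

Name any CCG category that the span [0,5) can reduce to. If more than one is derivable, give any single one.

S

[0,5] S   >
  [0,3] S/(S\NP)   <
    [0,2] PP   >
      [0,1] "here" : PP/NP
      [1,2] "saw" : NP
    [2,3] "in" : (S/(S\NP))\PP
  [3,5] S\NP   <
    [3,4] "under" : PP
    [4,5] "dog" : (S\NP)\PP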